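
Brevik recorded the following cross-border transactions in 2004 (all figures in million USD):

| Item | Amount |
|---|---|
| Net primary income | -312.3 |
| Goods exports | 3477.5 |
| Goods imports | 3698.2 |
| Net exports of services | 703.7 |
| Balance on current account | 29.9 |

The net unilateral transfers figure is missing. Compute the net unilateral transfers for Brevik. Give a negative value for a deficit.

-140.8

Current account = goods balance + services balance + net primary income + net secondary income
Sum of the known components = 170.7
Net unilateral transfers = CA - (known components) = 29.9 - 170.7 = -140.8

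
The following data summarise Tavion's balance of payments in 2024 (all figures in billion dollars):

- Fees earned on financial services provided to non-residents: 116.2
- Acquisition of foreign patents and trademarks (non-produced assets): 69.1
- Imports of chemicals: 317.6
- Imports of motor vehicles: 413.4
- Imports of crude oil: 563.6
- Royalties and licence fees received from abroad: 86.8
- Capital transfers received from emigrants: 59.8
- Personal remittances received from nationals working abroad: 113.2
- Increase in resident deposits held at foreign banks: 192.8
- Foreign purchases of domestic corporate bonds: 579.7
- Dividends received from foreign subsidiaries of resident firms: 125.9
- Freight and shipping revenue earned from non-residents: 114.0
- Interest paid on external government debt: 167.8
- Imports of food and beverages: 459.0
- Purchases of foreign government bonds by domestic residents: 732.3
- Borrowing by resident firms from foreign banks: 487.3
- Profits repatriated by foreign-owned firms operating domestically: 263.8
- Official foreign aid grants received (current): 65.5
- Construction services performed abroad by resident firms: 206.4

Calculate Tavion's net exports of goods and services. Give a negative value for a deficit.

-1230.2

Goods: -317.6 - 459.0 - 413.4 - 563.6 = -1753.6
Services: 114.0 + 116.2 + 86.8 + 206.4 = 523.4
Trade balance = -1753.6 + 523.4 = -1230.2
(Excluded from the trade balance — capital account: acquisition of foreign patents and trademarks (non-produced assets) 69.1, capital transfers received from emigrants 59.8; secondary income: personal remittances received from nationals working abroad 113.2, official foreign aid grants received (current) 65.5; financial account: increase in resident deposits held at foreign banks 192.8, foreign purchases of domestic corporate bonds 579.7, purchases of foreign government bonds by domestic residents 732.3, borrowing by resident firms from foreign banks 487.3; primary income: dividends received from foreign subsidiaries of resident firms 125.9, interest paid on external government debt 167.8, profits repatriated by foreign-owned firms operating domestically 263.8.)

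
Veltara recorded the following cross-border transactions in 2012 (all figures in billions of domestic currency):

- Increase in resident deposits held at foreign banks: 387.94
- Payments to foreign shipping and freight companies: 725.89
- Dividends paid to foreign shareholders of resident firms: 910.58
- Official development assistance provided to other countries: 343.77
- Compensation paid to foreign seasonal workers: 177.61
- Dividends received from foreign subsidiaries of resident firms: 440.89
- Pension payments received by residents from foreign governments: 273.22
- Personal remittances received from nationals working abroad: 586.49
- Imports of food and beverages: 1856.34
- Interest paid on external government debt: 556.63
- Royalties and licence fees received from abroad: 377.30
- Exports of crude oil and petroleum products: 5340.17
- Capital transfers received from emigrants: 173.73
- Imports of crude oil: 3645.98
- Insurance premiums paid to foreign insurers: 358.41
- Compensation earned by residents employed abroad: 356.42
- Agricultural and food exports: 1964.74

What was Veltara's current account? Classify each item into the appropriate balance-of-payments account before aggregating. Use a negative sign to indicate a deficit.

Goods: 5340.17 + 1964.74 - 1856.34 - 3645.98 = 1802.59
Services: -725.89 + 377.30 - 358.41 = -707.00
Primary income: -177.61 + 356.42 - 910.58 + 440.89 - 556.63 = -847.51
Secondary income: -343.77 + 273.22 + 586.49 = 515.94
Current account = 1802.59 + (-707.00) + (-847.51) + 515.94 = 764.02
(Excluded from the current account — financial account: increase in resident deposits held at foreign banks 387.94; capital account: capital transfers received from emigrants 173.73.)

764.02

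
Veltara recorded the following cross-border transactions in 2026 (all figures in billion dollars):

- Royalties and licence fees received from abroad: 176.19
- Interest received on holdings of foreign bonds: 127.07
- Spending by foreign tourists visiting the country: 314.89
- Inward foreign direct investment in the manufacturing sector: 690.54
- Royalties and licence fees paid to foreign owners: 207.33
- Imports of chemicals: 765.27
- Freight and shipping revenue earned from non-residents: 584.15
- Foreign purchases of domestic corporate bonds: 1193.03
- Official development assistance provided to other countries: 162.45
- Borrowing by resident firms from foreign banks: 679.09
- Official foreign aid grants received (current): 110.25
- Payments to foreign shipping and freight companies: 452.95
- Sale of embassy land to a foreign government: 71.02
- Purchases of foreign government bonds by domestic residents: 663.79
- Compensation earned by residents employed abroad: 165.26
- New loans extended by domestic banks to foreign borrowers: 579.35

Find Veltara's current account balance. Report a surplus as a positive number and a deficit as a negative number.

Goods: -765.27
Services: 314.89 + 584.15 - 452.95 - 207.33 + 176.19 = 414.95
Primary income: 165.26 + 127.07 = 292.33
Secondary income: 110.25 - 162.45 = -52.20
Current account = (-765.27) + 414.95 + 292.33 + (-52.20) = -110.19
(Excluded from the current account — financial account: inward foreign direct investment in the manufacturing sector 690.54, foreign purchases of domestic corporate bonds 1193.03, borrowing by resident firms from foreign banks 679.09, purchases of foreign government bonds by domestic residents 663.79, new loans extended by domestic banks to foreign borrowers 579.35; capital account: sale of embassy land to a foreign government 71.02.)

-110.19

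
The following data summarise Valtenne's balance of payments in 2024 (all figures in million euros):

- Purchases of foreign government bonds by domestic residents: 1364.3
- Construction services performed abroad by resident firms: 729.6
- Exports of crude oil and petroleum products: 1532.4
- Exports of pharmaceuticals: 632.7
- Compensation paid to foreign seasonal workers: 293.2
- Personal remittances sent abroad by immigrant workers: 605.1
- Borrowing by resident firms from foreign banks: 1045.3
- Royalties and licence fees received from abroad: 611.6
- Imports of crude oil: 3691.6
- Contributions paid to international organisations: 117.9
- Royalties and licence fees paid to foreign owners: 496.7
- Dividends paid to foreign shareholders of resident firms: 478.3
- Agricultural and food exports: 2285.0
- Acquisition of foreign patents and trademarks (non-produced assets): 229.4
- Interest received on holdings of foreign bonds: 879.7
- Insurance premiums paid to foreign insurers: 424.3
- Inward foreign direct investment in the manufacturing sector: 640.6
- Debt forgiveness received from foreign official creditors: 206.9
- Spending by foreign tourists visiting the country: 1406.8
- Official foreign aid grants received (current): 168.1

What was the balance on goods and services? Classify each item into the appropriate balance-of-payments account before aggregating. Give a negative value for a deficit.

Goods: -3691.6 + 2285.0 + 632.7 + 1532.4 = 758.5
Services: 729.6 + 1406.8 - 424.3 - 496.7 + 611.6 = 1827.0
Trade balance = 758.5 + 1827.0 = 2585.5
(Excluded from the trade balance — financial account: purchases of foreign government bonds by domestic residents 1364.3, borrowing by resident firms from foreign banks 1045.3, inward foreign direct investment in the manufacturing sector 640.6; primary income: compensation paid to foreign seasonal workers 293.2, dividends paid to foreign shareholders of resident firms 478.3, interest received on holdings of foreign bonds 879.7; secondary income: personal remittances sent abroad by immigrant workers 605.1, contributions paid to international organisations 117.9, official foreign aid grants received (current) 168.1; capital account: acquisition of foreign patents and trademarks (non-produced assets) 229.4, debt forgiveness received from foreign official creditors 206.9.)

2585.5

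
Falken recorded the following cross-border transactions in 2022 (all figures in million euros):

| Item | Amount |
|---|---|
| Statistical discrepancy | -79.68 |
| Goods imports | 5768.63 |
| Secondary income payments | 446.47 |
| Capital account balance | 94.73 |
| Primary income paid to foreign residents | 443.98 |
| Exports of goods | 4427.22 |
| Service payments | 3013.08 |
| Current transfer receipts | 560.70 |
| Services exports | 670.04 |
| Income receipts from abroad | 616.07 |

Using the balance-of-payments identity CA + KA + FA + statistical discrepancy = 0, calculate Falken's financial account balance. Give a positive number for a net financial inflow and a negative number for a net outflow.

3383.08

Goods balance = 4427.22 - 5768.63 = -1341.41
Services balance = 670.04 - 3013.08 = -2343.04
Trade balance (goods + services) = -1341.41 + (-2343.04) = -3684.45
Net primary income = 616.07 - 443.98 = 172.09
Net secondary income = 560.70 - 446.47 = 114.23
Current account = -3684.45 + 172.09 + 114.23 = -3398.13
Financial account = -(-3398.13 + 94.73 + (-79.68)) = 3383.08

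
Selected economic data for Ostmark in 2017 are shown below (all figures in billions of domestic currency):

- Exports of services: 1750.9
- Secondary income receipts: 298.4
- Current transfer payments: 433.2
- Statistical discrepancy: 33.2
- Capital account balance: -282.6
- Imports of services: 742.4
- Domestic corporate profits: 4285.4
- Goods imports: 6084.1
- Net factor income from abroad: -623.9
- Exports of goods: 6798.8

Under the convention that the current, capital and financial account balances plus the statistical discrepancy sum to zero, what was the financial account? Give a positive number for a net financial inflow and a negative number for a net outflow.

-715.1

Goods balance = 6798.8 - 6084.1 = 714.7
Services balance = 1750.9 - 742.4 = 1008.5
Trade balance (goods + services) = 714.7 + 1008.5 = 1723.2
Net primary income = -623.9
Net secondary income = 298.4 - 433.2 = -134.8
Current account = 1723.2 + (-623.9) + (-134.8) = 964.5
Financial account = -(964.5 + (-282.6) + 33.2) = -715.1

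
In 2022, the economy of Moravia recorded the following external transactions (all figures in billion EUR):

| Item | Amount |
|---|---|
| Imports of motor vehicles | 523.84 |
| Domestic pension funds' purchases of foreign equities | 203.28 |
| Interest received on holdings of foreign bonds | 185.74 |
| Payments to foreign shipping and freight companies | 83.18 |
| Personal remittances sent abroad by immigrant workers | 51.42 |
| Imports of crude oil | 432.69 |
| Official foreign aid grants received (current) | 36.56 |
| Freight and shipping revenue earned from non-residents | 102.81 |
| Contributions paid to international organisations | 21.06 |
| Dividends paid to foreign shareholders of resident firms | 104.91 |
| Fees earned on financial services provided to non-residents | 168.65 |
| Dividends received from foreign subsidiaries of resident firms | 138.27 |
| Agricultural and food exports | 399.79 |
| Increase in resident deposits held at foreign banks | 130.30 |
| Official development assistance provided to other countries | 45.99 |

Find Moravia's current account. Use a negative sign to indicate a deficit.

Goods: -432.69 - 523.84 + 399.79 = -556.74
Services: 168.65 - 83.18 + 102.81 = 188.28
Primary income: 138.27 - 104.91 + 185.74 = 219.10
Secondary income: -21.06 + 36.56 - 51.42 - 45.99 = -81.91
Current account = (-556.74) + 188.28 + 219.10 + (-81.91) = -231.27
(Excluded from the current account — financial account: domestic pension funds' purchases of foreign equities 203.28, increase in resident deposits held at foreign banks 130.30.)

-231.27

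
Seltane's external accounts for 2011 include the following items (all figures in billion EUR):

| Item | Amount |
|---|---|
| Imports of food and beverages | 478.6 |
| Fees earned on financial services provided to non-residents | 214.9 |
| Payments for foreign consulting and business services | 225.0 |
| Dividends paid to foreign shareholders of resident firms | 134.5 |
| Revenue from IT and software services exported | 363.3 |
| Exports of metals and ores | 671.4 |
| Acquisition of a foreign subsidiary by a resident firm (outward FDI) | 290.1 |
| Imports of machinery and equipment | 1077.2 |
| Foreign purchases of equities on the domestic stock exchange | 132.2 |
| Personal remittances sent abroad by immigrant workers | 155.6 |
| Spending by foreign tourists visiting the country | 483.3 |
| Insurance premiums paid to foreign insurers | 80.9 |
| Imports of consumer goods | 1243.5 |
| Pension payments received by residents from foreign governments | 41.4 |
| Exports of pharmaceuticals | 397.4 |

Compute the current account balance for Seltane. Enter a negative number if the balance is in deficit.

Goods: -1077.2 - 1243.5 - 478.6 + 397.4 + 671.4 = -1730.5
Services: 214.9 + 483.3 + 363.3 - 225.0 - 80.9 = 755.6
Primary income: -134.5
Secondary income: 41.4 - 155.6 = -114.2
Current account = (-1730.5) + 755.6 + (-134.5) + (-114.2) = -1223.6
(Excluded from the current account — financial account: acquisition of a foreign subsidiary by a resident firm (outward FDI) 290.1, foreign purchases of equities on the domestic stock exchange 132.2.)

-1223.6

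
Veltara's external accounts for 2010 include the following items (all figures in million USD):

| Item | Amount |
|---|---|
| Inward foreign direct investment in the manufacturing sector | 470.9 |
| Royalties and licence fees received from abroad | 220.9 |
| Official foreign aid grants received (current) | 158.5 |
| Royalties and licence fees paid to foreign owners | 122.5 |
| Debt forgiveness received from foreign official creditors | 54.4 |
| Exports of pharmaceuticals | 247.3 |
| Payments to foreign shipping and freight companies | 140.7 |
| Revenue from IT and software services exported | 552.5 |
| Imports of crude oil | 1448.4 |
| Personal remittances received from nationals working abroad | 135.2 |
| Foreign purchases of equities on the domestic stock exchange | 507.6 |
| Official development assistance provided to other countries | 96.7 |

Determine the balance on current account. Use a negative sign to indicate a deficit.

-493.9

Goods: -1448.4 + 247.3 = -1201.1
Services: 220.9 + 552.5 - 122.5 - 140.7 = 510.2
Secondary income: 135.2 - 96.7 + 158.5 = 197.0
Current account = (-1201.1) + 510.2 + 197.0 = -493.9
(Excluded from the current account — financial account: inward foreign direct investment in the manufacturing sector 470.9, foreign purchases of equities on the domestic stock exchange 507.6; capital account: debt forgiveness received from foreign official creditors 54.4.)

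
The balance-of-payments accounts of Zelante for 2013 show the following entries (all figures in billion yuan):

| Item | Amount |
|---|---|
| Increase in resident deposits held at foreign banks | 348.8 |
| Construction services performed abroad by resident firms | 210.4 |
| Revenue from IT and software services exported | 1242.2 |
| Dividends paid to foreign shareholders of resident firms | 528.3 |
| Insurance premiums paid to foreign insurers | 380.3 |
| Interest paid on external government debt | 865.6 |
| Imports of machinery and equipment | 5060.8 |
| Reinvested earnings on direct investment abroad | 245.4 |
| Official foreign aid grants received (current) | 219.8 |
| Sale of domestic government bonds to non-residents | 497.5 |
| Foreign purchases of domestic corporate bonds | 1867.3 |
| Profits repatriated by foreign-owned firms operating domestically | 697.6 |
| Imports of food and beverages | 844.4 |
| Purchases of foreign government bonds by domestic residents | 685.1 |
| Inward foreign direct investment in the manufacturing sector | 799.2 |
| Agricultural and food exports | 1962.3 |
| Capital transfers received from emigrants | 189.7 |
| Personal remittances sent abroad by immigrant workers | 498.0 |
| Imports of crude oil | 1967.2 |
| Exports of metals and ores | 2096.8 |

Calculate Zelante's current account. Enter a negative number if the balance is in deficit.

Goods: 1962.3 - 1967.2 - 5060.8 - 844.4 + 2096.8 = -3813.3
Services: 210.4 + 1242.2 - 380.3 = 1072.3
Primary income: -697.6 + 245.4 - 865.6 - 528.3 = -1846.1
Secondary income: 219.8 - 498.0 = -278.2
Current account = (-3813.3) + 1072.3 + (-1846.1) + (-278.2) = -4865.3
(Excluded from the current account — financial account: increase in resident deposits held at foreign banks 348.8, sale of domestic government bonds to non-residents 497.5, foreign purchases of domestic corporate bonds 1867.3, purchases of foreign government bonds by domestic residents 685.1, inward foreign direct investment in the manufacturing sector 799.2; capital account: capital transfers received from emigrants 189.7.)

-4865.3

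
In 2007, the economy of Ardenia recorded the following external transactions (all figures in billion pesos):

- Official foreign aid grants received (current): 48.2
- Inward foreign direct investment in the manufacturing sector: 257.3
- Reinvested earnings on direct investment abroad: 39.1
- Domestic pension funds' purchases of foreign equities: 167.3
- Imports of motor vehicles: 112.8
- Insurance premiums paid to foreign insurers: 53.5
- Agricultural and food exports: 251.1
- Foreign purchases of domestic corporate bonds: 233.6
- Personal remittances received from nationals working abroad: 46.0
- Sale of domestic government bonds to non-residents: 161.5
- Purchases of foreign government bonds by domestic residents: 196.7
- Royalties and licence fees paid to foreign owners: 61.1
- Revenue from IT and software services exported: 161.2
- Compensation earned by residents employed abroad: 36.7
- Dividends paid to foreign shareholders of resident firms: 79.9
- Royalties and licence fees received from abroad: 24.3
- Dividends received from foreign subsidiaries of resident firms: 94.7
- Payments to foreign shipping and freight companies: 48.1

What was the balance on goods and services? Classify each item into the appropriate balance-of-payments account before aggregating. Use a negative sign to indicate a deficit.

161.1

Goods: -112.8 + 251.1 = 138.3
Services: 24.3 - 53.5 - 48.1 - 61.1 + 161.2 = 22.8
Trade balance = 138.3 + 22.8 = 161.1
(Excluded from the trade balance — secondary income: official foreign aid grants received (current) 48.2, personal remittances received from nationals working abroad 46.0; financial account: inward foreign direct investment in the manufacturing sector 257.3, domestic pension funds' purchases of foreign equities 167.3, foreign purchases of domestic corporate bonds 233.6, sale of domestic government bonds to non-residents 161.5, purchases of foreign government bonds by domestic residents 196.7; primary income: reinvested earnings on direct investment abroad 39.1, compensation earned by residents employed abroad 36.7, dividends paid to foreign shareholders of resident firms 79.9, dividends received from foreign subsidiaries of resident firms 94.7.)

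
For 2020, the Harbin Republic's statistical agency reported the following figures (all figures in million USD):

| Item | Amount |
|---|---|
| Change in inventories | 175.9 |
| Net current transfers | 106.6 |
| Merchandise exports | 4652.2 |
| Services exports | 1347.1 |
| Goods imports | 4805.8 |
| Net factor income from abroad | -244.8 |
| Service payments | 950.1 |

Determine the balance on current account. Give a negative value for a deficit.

105.2

Goods balance = 4652.2 - 4805.8 = -153.6
Services balance = 1347.1 - 950.1 = 397.0
Trade balance (goods + services) = -153.6 + 397.0 = 243.4
Net primary income = -244.8
Net secondary income = 106.6
Current account = 243.4 + (-244.8) + 106.6 = 105.2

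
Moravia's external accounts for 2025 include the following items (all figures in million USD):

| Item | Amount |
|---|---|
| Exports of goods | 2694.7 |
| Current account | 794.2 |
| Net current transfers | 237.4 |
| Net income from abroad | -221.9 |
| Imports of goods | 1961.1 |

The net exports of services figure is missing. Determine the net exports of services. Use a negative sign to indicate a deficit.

45.1

Current account = goods balance + services balance + net primary income + net secondary income
Sum of the known components = 749.1
Net exports of services = CA - (known components) = 794.2 - 749.1 = 45.1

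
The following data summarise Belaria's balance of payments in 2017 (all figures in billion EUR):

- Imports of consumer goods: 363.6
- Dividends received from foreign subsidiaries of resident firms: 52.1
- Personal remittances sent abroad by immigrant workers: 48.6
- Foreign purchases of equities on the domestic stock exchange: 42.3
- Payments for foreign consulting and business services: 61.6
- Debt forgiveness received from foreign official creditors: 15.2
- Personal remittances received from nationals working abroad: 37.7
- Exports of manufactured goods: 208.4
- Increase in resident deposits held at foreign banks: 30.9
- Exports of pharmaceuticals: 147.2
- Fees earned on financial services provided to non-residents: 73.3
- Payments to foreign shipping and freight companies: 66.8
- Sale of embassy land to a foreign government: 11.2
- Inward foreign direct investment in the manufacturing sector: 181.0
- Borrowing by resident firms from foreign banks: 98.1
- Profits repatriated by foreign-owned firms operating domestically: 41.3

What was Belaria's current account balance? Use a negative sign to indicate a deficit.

-63.2

Goods: 147.2 + 208.4 - 363.6 = -8.0
Services: -61.6 - 66.8 + 73.3 = -55.1
Primary income: 52.1 - 41.3 = 10.8
Secondary income: 37.7 - 48.6 = -10.9
Current account = (-8.0) + (-55.1) + 10.8 + (-10.9) = -63.2
(Excluded from the current account — financial account: foreign purchases of equities on the domestic stock exchange 42.3, increase in resident deposits held at foreign banks 30.9, inward foreign direct investment in the manufacturing sector 181.0, borrowing by resident firms from foreign banks 98.1; capital account: debt forgiveness received from foreign official creditors 15.2, sale of embassy land to a foreign government 11.2.)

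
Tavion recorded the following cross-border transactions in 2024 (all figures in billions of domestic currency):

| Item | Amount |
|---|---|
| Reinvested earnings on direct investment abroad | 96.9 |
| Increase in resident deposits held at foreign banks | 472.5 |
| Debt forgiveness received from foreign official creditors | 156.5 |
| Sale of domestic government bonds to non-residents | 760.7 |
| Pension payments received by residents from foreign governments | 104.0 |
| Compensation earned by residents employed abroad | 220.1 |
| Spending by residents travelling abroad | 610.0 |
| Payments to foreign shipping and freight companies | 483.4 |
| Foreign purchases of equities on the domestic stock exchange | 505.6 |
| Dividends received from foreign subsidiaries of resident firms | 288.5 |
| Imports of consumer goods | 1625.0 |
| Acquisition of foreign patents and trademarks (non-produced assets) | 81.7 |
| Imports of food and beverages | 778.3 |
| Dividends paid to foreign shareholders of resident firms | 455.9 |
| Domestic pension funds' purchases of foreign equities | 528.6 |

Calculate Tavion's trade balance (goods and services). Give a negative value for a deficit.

Goods: -1625.0 - 778.3 = -2403.3
Services: -610.0 - 483.4 = -1093.4
Trade balance = -2403.3 + (-1093.4) = -3496.7
(Excluded from the trade balance — primary income: reinvested earnings on direct investment abroad 96.9, compensation earned by residents employed abroad 220.1, dividends received from foreign subsidiaries of resident firms 288.5, dividends paid to foreign shareholders of resident firms 455.9; financial account: increase in resident deposits held at foreign banks 472.5, sale of domestic government bonds to non-residents 760.7, foreign purchases of equities on the domestic stock exchange 505.6, domestic pension funds' purchases of foreign equities 528.6; capital account: debt forgiveness received from foreign official creditors 156.5, acquisition of foreign patents and trademarks (non-produced assets) 81.7; secondary income: pension payments received by residents from foreign governments 104.0.)

-3496.7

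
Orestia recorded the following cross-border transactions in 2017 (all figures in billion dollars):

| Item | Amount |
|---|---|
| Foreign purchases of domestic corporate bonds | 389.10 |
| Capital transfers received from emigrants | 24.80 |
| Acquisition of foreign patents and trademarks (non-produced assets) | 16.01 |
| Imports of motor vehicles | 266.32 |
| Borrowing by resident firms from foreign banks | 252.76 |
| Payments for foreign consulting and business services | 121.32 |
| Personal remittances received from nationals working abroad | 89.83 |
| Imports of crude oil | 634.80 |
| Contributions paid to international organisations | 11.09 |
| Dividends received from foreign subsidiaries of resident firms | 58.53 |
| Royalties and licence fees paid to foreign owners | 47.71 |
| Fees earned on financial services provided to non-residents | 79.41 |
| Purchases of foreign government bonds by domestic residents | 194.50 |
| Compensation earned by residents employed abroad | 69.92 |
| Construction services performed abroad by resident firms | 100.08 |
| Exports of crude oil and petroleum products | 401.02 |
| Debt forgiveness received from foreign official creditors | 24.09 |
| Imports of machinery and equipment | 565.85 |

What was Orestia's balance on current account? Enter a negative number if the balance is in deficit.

Goods: 401.02 - 634.80 - 565.85 - 266.32 = -1065.95
Services: -47.71 - 121.32 + 79.41 + 100.08 = 10.46
Primary income: 58.53 + 69.92 = 128.45
Secondary income: -11.09 + 89.83 = 78.74
Current account = (-1065.95) + 10.46 + 128.45 + 78.74 = -848.30
(Excluded from the current account — financial account: foreign purchases of domestic corporate bonds 389.10, borrowing by resident firms from foreign banks 252.76, purchases of foreign government bonds by domestic residents 194.50; capital account: capital transfers received from emigrants 24.80, acquisition of foreign patents and trademarks (non-produced assets) 16.01, debt forgiveness received from foreign official creditors 24.09.)

-848.30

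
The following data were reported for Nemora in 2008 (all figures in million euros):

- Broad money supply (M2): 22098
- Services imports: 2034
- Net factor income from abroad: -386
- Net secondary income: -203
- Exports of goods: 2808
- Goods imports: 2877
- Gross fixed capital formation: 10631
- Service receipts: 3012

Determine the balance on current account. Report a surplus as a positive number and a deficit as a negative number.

Goods balance = 2808 - 2877 = -69
Services balance = 3012 - 2034 = 978
Trade balance (goods + services) = -69 + 978 = 909
Net primary income = -386
Net secondary income = -203
Current account = 909 + (-386) + (-203) = 320

320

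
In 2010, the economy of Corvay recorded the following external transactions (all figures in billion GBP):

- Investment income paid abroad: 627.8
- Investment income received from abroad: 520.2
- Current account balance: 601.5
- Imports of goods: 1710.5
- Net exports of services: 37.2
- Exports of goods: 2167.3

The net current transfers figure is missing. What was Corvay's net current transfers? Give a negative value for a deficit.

215.1

Current account = goods balance + services balance + net primary income + net secondary income
Sum of the known components = 386.4
Net current transfers = CA - (known components) = 601.5 - 386.4 = 215.1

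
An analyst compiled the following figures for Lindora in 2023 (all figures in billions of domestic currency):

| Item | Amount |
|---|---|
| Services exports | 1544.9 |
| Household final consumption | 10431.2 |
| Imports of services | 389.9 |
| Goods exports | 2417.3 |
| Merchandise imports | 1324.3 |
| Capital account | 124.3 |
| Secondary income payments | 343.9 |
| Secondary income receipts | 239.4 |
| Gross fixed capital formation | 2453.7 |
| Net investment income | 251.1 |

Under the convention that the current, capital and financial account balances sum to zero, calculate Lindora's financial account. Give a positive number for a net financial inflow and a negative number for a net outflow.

-2518.9

Goods balance = 2417.3 - 1324.3 = 1093.0
Services balance = 1544.9 - 389.9 = 1155.0
Trade balance (goods + services) = 1093.0 + 1155.0 = 2248.0
Net primary income = 251.1
Net secondary income = 239.4 - 343.9 = -104.5
Current account = 2248.0 + 251.1 + (-104.5) = 2394.6
Financial account = -(2394.6 + 124.3) = -2518.9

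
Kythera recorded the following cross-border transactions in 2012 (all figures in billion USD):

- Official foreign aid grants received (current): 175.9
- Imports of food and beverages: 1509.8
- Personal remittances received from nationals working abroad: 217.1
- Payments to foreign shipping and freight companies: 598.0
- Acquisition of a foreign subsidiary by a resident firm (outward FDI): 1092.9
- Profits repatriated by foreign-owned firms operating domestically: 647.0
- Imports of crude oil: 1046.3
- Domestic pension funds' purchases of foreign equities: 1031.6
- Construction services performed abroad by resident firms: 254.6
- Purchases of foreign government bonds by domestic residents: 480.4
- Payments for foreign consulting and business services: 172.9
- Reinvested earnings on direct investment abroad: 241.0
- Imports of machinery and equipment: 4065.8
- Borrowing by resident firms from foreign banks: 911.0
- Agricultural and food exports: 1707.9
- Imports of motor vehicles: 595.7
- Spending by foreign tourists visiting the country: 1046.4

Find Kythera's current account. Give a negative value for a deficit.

-4992.6

Goods: 1707.9 - 595.7 - 1509.8 - 1046.3 - 4065.8 = -5509.7
Services: -598.0 + 254.6 + 1046.4 - 172.9 = 530.1
Primary income: 241.0 - 647.0 = -406.0
Secondary income: 217.1 + 175.9 = 393.0
Current account = (-5509.7) + 530.1 + (-406.0) + 393.0 = -4992.6
(Excluded from the current account — financial account: acquisition of a foreign subsidiary by a resident firm (outward FDI) 1092.9, domestic pension funds' purchases of foreign equities 1031.6, purchases of foreign government bonds by domestic residents 480.4, borrowing by resident firms from foreign banks 911.0.)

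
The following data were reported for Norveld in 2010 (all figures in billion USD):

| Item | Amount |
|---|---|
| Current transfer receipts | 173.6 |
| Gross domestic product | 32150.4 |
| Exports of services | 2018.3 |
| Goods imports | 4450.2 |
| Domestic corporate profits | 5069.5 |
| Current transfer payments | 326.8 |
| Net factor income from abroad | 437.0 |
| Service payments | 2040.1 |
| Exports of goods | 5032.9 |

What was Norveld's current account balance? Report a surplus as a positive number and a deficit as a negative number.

Goods balance = 5032.9 - 4450.2 = 582.7
Services balance = 2018.3 - 2040.1 = -21.8
Trade balance (goods + services) = 582.7 + (-21.8) = 560.9
Net primary income = 437.0
Net secondary income = 173.6 - 326.8 = -153.2
Current account = 560.9 + 437.0 + (-153.2) = 844.7

844.7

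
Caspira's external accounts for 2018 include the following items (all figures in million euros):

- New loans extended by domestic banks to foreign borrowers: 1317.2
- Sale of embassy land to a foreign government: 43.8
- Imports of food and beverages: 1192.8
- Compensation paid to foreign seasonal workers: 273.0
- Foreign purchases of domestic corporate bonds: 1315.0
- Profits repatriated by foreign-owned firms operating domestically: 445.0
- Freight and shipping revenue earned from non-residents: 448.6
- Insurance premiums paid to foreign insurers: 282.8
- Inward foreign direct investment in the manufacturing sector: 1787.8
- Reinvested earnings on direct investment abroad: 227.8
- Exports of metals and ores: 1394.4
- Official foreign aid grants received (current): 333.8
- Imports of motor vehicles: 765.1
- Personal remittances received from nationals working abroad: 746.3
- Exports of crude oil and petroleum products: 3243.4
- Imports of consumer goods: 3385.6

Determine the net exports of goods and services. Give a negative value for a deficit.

Goods: -3385.6 + 3243.4 - 1192.8 - 765.1 + 1394.4 = -705.7
Services: 448.6 - 282.8 = 165.8
Trade balance = -705.7 + 165.8 = -539.9
(Excluded from the trade balance — financial account: new loans extended by domestic banks to foreign borrowers 1317.2, foreign purchases of domestic corporate bonds 1315.0, inward foreign direct investment in the manufacturing sector 1787.8; capital account: sale of embassy land to a foreign government 43.8; primary income: compensation paid to foreign seasonal workers 273.0, profits repatriated by foreign-owned firms operating domestically 445.0, reinvested earnings on direct investment abroad 227.8; secondary income: official foreign aid grants received (current) 333.8, personal remittances received from nationals working abroad 746.3.)

-539.9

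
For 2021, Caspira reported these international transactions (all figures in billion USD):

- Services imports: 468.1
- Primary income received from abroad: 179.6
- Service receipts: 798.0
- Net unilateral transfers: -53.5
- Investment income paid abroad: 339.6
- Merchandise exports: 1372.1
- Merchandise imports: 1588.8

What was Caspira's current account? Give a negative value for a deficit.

Goods balance = 1372.1 - 1588.8 = -216.7
Services balance = 798.0 - 468.1 = 329.9
Trade balance (goods + services) = -216.7 + 329.9 = 113.2
Net primary income = 179.6 - 339.6 = -160.0
Net secondary income = -53.5
Current account = 113.2 + (-160.0) + (-53.5) = -100.3

-100.3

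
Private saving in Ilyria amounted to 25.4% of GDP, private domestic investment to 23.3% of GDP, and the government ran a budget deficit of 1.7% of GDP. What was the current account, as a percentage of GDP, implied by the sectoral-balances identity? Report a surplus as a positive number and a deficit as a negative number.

By the sectoral-balances identity, CA = (S_private - I) + (T - G).
Private balance = 25.4 - 23.3 = 2.1
Government balance (T - G) = -1.7
CA = 2.1 + (-1.7) = 0.4

0.4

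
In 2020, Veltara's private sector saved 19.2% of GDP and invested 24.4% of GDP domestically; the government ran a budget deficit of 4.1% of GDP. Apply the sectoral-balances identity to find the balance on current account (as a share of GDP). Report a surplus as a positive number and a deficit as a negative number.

-9.3

By the sectoral-balances identity, CA = (S_private - I) + (T - G).
Private balance = 19.2 - 24.4 = -5.2
Government balance (T - G) = -4.1
CA = -5.2 + (-4.1) = -9.3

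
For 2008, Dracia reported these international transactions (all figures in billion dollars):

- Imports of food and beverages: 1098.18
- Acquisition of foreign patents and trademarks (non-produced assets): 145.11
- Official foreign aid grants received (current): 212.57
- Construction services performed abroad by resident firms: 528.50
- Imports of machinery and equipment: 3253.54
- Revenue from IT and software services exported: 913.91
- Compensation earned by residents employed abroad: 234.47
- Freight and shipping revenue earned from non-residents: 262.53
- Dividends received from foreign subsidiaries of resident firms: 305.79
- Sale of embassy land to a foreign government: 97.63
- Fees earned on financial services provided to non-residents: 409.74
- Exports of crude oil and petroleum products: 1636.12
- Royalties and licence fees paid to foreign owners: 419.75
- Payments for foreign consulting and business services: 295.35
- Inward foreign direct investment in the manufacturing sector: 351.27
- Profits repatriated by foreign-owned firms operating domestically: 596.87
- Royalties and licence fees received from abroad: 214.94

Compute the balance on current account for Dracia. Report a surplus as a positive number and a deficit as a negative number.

-945.12

Goods: -1098.18 + 1636.12 - 3253.54 = -2715.60
Services: 913.91 + 262.53 - 295.35 + 214.94 + 409.74 + 528.50 - 419.75 = 1614.52
Primary income: 305.79 - 596.87 + 234.47 = -56.61
Secondary income: 212.57
Current account = (-2715.60) + 1614.52 + (-56.61) + 212.57 = -945.12
(Excluded from the current account — capital account: acquisition of foreign patents and trademarks (non-produced assets) 145.11, sale of embassy land to a foreign government 97.63; financial account: inward foreign direct investment in the manufacturing sector 351.27.)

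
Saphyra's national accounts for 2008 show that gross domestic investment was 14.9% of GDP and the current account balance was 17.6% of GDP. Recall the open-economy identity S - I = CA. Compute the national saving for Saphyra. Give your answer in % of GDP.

S = I + CA = 14.9 + 17.6 = 32.5

32.5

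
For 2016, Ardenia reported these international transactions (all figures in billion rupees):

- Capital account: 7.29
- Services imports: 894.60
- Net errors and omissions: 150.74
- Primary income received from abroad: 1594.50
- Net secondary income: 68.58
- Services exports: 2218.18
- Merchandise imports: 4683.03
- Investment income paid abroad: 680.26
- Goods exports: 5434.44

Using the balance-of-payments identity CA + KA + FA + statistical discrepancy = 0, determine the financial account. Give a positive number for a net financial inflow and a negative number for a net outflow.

Goods balance = 5434.44 - 4683.03 = 751.41
Services balance = 2218.18 - 894.60 = 1323.58
Trade balance (goods + services) = 751.41 + 1323.58 = 2074.99
Net primary income = 1594.50 - 680.26 = 914.24
Net secondary income = 68.58
Current account = 2074.99 + 914.24 + 68.58 = 3057.81
Financial account = -(3057.81 + 7.29 + 150.74) = -3215.84

-3215.84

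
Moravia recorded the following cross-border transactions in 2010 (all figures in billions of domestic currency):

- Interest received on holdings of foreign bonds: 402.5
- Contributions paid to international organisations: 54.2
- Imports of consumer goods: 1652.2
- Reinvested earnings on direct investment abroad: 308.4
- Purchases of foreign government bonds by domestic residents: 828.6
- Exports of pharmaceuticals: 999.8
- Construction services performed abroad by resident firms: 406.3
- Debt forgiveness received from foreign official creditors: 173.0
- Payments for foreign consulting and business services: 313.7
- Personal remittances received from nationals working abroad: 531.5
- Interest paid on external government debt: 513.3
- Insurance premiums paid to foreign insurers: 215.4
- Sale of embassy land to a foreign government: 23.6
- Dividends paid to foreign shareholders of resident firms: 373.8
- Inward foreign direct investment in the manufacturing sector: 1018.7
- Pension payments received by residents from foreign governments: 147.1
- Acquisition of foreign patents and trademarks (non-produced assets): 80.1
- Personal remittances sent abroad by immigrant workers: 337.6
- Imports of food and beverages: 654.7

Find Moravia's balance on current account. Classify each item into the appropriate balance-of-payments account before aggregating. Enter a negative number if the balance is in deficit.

Goods: -654.7 - 1652.2 + 999.8 = -1307.1
Services: -313.7 - 215.4 + 406.3 = -122.8
Primary income: 308.4 - 373.8 - 513.3 + 402.5 = -176.2
Secondary income: 147.1 - 337.6 + 531.5 - 54.2 = 286.8
Current account = (-1307.1) + (-122.8) + (-176.2) + 286.8 = -1319.3
(Excluded from the current account — financial account: purchases of foreign government bonds by domestic residents 828.6, inward foreign direct investment in the manufacturing sector 1018.7; capital account: debt forgiveness received from foreign official creditors 173.0, sale of embassy land to a foreign government 23.6, acquisition of foreign patents and trademarks (non-produced assets) 80.1.)

-1319.3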